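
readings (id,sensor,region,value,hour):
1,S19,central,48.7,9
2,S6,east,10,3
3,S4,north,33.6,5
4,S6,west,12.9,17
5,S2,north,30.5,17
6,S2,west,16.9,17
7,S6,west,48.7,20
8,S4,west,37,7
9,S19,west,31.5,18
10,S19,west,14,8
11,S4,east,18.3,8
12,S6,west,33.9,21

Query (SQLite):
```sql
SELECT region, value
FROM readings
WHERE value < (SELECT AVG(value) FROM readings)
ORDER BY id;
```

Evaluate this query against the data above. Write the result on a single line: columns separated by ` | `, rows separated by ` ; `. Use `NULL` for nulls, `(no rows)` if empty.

Scalar subquery: AVG(value) over all readings rows = 28.0.
Keep rows where value < that value.

east | 10 ; west | 12.9 ; west | 16.9 ; west | 14 ; east | 18.3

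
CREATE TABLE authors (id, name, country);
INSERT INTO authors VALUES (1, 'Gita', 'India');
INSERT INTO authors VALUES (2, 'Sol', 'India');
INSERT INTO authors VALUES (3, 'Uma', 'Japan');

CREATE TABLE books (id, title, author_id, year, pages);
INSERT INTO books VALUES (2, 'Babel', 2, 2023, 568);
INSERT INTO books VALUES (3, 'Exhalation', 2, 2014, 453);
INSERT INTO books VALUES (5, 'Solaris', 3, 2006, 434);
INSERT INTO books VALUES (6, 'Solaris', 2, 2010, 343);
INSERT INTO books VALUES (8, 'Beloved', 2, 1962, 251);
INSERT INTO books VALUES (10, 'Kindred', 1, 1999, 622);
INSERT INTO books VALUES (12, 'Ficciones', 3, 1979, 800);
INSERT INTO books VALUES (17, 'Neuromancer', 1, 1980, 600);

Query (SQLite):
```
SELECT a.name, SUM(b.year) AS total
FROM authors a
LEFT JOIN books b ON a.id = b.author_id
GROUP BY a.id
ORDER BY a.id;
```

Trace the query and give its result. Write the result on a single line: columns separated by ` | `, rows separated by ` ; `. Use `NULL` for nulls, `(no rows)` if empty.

Gita | 3979 ; Sol | 8009 ; Uma | 3985

LEFT JOIN keeps every authors row; unmatched ones get NULL for books columns.
Group by authors.id and compute SUM(b.year). SUM over an all-NULL group is NULL.
  1: ids {10, 17} → SUM(b.year)=3979
  2: ids {2, 3, 6, 8} → SUM(b.year)=8009
  3: ids {5, 12} → SUM(b.year)=3985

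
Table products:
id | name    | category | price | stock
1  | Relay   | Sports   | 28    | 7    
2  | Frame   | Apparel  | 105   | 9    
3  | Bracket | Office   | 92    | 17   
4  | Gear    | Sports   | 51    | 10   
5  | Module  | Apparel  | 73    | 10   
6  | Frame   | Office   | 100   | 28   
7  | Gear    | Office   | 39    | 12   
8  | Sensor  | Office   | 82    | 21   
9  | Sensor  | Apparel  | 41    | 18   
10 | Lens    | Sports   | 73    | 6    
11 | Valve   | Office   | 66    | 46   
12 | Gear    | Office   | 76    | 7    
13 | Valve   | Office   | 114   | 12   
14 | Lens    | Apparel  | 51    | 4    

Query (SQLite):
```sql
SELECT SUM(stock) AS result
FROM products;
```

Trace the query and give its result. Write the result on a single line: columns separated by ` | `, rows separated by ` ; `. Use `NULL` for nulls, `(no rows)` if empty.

All stock values: [7, 9, 17, 10, 10, 28, 12, 21, 18, 6, 46, 7, 12, 4].
SUM of non-NULL values = 207.

207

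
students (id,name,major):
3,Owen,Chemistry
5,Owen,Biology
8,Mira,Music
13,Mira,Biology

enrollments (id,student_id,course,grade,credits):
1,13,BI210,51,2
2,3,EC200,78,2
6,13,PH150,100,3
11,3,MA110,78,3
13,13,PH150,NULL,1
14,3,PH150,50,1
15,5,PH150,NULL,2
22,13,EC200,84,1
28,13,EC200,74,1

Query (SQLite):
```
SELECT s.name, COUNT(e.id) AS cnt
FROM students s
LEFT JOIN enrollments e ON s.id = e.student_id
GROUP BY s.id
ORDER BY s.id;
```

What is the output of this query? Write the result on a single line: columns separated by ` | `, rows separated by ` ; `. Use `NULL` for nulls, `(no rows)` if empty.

Owen | 3 ; Owen | 1 ; Mira | 0 ; Mira | 5

LEFT JOIN keeps every students row; unmatched ones get NULL for enrollments columns.
Group by students.id and compute COUNT(e.id). COUNT(col) of an all-NULL group is 0.
  3: ids {2, 11, 14} → COUNT(e.id)=3
  5: ids {15} → COUNT(e.id)=1
  8: ids {—} → COUNT(e.id)=0
  13: ids {1, 6, 13, 22, 28} → COUNT(e.id)=5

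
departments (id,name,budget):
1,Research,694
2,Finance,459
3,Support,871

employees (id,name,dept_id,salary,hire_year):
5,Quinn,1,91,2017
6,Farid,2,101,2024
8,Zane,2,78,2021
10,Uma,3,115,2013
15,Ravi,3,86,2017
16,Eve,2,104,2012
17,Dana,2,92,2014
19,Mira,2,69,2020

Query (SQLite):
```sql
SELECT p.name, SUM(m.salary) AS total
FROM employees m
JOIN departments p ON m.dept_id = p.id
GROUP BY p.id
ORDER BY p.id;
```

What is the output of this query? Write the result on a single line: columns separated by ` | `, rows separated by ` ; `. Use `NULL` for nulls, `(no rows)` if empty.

Research | 91 ; Finance | 444 ; Support | 201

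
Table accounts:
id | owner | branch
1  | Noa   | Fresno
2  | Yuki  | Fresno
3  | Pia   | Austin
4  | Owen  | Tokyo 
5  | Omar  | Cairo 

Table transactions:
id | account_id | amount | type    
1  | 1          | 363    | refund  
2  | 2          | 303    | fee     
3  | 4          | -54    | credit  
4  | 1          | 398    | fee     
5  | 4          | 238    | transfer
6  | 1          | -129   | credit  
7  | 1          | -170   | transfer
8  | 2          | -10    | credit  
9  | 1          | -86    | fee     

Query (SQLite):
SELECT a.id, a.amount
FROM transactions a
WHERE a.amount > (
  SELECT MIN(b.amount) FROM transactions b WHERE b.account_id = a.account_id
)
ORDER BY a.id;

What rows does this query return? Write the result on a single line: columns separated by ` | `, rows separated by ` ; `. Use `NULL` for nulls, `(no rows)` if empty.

1 | 363 ; 2 | 303 ; 4 | 398 ; 5 | 238 ; 6 | -129 ; 9 | -86

For each transactions row a, compute MIN(amount) over rows sharing a.account_id.
Keep row a if a.amount > that per-group MIN.
  account_id=1: MIN(amount) = -170
  account_id=2: MIN(amount) = -10
  account_id=4: MIN(amount) = -54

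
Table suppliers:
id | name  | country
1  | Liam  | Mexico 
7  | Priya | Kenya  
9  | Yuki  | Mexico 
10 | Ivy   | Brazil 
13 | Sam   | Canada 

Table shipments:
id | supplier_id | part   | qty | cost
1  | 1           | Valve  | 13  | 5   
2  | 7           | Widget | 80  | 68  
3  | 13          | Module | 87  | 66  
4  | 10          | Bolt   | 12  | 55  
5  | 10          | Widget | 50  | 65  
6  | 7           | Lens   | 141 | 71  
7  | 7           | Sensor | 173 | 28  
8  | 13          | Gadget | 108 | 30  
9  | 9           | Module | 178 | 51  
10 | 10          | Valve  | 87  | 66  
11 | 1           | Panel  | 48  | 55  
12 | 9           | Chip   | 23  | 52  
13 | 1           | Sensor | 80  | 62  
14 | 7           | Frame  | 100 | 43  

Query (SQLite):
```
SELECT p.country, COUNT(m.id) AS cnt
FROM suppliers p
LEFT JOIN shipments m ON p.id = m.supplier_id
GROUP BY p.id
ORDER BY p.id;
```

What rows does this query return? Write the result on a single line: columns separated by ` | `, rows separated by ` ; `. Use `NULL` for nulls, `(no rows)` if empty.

Mexico | 3 ; Kenya | 4 ; Mexico | 2 ; Brazil | 3 ; Canada | 2

LEFT JOIN keeps every suppliers row; unmatched ones get NULL for shipments columns.
Group by suppliers.id and compute COUNT(m.id). COUNT(col) of an all-NULL group is 0.
  1: ids {1, 11, 13} → COUNT(m.id)=3
  7: ids {2, 6, 7, 14} → COUNT(m.id)=4
  9: ids {9, 12} → COUNT(m.id)=2
  10: ids {4, 5, 10} → COUNT(m.id)=3
  13: ids {3, 8} → COUNT(m.id)=2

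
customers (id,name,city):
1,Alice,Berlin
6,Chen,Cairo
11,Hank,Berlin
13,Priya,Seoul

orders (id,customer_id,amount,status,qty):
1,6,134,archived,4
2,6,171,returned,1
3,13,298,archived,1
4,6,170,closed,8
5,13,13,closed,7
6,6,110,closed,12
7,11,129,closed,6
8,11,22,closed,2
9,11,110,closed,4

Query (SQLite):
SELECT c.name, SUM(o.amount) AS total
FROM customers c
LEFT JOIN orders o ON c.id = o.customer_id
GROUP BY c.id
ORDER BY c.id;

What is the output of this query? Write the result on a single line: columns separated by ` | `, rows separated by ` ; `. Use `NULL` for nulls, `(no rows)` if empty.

Alice | NULL ; Chen | 585 ; Hank | 261 ; Priya | 311

LEFT JOIN keeps every customers row; unmatched ones get NULL for orders columns.
Group by customers.id and compute SUM(o.amount). SUM over an all-NULL group is NULL.
  1: ids {—} → SUM(o.amount)=NULL
  6: ids {1, 2, 4, 6} → SUM(o.amount)=585
  11: ids {7, 8, 9} → SUM(o.amount)=261
  13: ids {3, 5} → SUM(o.amount)=311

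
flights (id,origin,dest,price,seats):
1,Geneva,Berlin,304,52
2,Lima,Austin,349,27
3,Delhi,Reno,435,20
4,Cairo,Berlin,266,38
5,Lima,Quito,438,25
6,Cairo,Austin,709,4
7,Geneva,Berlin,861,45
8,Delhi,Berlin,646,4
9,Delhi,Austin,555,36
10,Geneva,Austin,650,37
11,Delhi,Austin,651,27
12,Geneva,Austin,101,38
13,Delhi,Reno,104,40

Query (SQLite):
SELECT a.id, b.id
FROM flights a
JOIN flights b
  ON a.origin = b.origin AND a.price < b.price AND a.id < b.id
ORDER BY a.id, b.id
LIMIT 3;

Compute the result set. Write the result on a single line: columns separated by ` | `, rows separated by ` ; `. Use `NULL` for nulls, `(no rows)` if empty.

Pairs (a,b) with same origin, a.price < b.price, a.id < b.id.
origin groups: Cairo:{4,6} Delhi:{3,8,9,11,13} Geneva:{1,7,10,12} Lima:{2,5}
Ordered by (a.id, b.id); first 3.

1 | 7 ; 1 | 10 ; 2 | 5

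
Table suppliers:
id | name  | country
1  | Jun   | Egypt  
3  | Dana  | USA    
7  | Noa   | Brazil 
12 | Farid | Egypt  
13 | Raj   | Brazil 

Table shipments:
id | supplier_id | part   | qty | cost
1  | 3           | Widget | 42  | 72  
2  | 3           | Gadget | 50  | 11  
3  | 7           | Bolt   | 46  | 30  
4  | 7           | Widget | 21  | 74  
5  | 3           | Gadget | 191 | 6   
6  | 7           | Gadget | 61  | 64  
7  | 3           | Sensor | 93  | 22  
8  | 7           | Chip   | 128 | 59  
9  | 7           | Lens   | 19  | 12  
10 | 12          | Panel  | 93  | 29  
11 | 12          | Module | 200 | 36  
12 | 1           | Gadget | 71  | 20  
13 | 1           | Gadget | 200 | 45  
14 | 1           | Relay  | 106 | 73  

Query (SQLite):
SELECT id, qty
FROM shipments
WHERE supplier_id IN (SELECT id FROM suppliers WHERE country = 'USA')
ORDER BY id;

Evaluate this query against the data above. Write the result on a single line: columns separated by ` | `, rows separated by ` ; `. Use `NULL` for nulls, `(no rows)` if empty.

1 | 42 ; 2 | 50 ; 5 | 191 ; 7 | 93

Inner query: suppliers.id where country = 'USA'.
Outer: keep shipments rows whose supplier_id is in that set.
Inner query → {3}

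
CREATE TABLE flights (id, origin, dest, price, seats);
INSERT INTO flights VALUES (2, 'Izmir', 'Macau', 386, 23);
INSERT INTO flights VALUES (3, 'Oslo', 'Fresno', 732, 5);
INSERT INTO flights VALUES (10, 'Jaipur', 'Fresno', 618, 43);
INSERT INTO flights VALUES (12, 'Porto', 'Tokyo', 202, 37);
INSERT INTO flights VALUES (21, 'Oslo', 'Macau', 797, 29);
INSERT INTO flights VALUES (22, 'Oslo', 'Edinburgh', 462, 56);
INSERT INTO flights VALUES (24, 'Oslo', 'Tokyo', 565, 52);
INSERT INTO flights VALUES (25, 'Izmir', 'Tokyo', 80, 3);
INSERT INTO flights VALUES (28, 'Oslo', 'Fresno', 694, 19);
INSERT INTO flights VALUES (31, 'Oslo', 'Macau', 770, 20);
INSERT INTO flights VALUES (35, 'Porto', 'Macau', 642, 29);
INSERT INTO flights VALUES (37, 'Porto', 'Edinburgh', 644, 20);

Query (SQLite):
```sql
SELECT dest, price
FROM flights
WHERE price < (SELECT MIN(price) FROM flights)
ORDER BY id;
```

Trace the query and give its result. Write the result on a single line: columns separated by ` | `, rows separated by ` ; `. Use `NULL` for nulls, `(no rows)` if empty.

(no rows)

Scalar subquery: MIN(price) over all flights rows = 80.
Keep rows where price < that value.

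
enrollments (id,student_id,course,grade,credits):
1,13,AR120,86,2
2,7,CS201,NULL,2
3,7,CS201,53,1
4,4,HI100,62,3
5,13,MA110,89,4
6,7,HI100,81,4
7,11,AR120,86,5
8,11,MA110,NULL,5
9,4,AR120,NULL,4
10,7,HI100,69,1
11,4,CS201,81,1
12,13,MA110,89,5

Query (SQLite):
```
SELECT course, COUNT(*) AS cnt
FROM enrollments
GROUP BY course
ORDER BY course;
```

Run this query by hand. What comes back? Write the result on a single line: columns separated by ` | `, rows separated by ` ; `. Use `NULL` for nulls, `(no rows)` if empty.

Partition enrollments by course; compute COUNT(*) within each group.
  AR120: ids {1, 7, 9} → COUNT(*)=3
  CS201: ids {2, 3, 11} → COUNT(*)=3
  HI100: ids {4, 6, 10} → COUNT(*)=3
  MA110: ids {5, 8, 12} → COUNT(*)=3

AR120 | 3 ; CS201 | 3 ; HI100 | 3 ; MA110 | 3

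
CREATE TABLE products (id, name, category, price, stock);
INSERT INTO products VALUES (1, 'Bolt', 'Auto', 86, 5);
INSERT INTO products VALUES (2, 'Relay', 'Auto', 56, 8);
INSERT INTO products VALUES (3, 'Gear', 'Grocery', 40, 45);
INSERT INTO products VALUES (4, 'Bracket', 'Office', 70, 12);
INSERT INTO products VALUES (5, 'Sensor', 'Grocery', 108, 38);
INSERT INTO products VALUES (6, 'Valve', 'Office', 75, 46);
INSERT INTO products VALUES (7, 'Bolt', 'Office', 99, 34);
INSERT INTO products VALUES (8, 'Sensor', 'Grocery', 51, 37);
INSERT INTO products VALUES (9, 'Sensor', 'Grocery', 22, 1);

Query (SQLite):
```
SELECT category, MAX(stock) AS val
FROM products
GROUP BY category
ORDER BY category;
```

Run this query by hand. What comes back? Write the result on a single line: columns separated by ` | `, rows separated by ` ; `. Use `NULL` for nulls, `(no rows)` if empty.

Partition products by category; compute MAX(stock) within each group.
  Auto: ids {1, 2} → MAX(stock)=8
  Grocery: ids {3, 5, 8, 9} → MAX(stock)=45
  Office: ids {4, 6, 7} → MAX(stock)=46

Auto | 8 ; Grocery | 45 ; Office | 46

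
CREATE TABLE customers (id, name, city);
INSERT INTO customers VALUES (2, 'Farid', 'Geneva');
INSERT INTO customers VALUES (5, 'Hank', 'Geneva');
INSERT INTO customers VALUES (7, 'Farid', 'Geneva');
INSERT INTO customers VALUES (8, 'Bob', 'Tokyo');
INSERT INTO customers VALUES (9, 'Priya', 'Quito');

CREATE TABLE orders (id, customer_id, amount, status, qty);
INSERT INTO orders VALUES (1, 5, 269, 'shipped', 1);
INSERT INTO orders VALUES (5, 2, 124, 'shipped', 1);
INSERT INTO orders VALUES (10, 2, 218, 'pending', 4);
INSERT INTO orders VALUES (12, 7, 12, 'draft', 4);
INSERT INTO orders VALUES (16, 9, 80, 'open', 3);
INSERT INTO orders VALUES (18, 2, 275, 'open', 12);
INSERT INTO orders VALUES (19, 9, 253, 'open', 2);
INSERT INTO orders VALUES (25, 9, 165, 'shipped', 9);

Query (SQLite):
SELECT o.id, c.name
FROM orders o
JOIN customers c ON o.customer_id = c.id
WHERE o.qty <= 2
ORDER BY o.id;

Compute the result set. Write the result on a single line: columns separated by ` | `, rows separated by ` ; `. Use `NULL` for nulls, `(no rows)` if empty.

1 | Hank ; 5 | Farid ; 19 | Priya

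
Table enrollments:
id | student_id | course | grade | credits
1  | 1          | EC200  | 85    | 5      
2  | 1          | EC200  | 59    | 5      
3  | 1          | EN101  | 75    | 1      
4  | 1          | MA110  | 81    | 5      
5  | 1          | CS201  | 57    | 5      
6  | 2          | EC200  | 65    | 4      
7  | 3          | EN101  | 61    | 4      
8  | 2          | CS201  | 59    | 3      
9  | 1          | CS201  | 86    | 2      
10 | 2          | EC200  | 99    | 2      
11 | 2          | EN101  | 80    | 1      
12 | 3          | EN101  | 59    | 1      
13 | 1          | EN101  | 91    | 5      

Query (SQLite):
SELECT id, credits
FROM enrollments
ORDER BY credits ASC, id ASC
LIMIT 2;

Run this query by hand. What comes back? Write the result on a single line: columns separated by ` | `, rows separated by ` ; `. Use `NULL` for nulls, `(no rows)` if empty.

Sort by credits asc, tiebreak id asc: (1, id=3), (1, id=11), (1, id=12), (2, id=9), (2, id=10) …. Take first 2.

3 | 1 ; 11 | 1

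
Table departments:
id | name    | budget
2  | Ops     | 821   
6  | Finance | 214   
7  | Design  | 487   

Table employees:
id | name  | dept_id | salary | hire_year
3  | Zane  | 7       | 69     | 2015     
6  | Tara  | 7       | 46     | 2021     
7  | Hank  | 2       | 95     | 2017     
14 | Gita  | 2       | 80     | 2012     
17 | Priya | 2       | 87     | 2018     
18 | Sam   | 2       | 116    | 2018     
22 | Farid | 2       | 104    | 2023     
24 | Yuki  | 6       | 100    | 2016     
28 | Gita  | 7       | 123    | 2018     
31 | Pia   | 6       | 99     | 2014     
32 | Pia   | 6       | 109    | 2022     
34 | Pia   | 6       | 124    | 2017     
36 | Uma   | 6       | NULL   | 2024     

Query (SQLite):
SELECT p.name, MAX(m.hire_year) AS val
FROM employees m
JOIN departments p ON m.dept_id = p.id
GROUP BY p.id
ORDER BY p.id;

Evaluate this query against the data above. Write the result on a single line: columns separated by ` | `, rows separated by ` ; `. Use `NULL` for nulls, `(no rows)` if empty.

Ops | 2023 ; Finance | 2024 ; Design | 2021

Join each employees row to its departments via dept_id.
Group joined rows by departments.id; compute MAX(m.hire_year) per group.
  2: ids {7, 14, 17, 18, 22} → MAX(m.hire_year)=2023
  6: ids {24, 31, 32, 34, 36} → MAX(m.hire_year)=2024
  7: ids {3, 6, 28} → MAX(m.hire_year)=2021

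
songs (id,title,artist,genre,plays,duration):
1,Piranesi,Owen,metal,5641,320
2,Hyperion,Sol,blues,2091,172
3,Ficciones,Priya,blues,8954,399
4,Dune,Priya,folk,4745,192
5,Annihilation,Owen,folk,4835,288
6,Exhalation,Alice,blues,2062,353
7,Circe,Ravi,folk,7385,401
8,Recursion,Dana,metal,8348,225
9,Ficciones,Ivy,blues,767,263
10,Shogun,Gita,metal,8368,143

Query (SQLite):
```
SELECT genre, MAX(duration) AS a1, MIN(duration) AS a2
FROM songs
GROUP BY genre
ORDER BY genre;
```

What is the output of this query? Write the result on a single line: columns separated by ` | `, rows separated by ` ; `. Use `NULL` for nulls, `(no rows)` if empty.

blues | 399 | 172 ; folk | 401 | 192 ; metal | 320 | 143

Group songs by genre.
Per group compute: MAX(duration), MIN(duration).
  blues: ids {2, 3, 6, 9} → MAX(duration)=399, MIN(duration)=172
  folk: ids {4, 5, 7} → MAX(duration)=401, MIN(duration)=192
  metal: ids {1, 8, 10} → MAX(duration)=320, MIN(duration)=143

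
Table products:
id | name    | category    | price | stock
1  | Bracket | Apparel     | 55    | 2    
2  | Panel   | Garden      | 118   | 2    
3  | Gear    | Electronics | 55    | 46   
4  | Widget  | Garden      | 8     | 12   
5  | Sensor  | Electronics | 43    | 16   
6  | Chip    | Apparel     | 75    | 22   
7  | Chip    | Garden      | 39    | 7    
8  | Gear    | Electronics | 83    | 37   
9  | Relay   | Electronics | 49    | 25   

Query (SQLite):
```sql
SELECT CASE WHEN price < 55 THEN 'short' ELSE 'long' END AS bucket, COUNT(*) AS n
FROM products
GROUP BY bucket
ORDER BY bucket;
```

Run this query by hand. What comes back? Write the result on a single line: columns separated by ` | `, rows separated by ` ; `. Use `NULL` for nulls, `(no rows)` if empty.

Bucket rows by price < 55 → 'short' else 'long'; count each bucket.

long | 5 ; short | 4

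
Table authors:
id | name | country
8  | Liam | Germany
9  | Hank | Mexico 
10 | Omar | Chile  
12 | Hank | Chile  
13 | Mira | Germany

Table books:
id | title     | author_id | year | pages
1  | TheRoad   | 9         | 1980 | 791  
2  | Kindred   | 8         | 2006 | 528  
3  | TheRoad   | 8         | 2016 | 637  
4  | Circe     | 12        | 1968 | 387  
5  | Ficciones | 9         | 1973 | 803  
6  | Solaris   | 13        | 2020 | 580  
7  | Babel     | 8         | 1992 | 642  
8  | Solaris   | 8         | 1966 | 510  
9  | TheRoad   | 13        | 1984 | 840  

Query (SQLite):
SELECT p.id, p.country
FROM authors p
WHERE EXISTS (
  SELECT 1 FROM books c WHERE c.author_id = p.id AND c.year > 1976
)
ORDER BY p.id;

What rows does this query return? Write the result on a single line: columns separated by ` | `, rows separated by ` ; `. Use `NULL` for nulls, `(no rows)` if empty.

8 | Germany ; 9 | Mexico ; 13 | Germany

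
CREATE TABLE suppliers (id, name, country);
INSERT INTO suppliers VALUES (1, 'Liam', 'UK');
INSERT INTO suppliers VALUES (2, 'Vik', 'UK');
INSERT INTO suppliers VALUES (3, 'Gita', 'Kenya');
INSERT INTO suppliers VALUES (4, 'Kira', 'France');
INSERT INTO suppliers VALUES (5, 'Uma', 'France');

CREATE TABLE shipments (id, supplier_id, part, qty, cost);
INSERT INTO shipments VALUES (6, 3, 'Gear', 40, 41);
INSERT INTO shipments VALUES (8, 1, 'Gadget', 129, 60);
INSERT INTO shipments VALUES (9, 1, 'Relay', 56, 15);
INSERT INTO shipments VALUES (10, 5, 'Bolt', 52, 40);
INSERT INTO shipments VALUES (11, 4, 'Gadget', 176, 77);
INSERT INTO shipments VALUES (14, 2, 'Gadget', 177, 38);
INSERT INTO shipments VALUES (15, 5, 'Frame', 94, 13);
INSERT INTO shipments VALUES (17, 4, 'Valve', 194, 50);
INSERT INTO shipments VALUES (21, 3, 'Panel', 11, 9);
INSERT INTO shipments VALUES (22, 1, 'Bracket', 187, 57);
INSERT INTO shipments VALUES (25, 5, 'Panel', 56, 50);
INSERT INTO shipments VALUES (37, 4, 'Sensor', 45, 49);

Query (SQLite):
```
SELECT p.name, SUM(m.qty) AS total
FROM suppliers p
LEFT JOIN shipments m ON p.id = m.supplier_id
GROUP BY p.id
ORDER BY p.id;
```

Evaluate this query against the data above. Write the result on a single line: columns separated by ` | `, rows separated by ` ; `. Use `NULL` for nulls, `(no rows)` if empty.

Liam | 372 ; Vik | 177 ; Gita | 51 ; Kira | 415 ; Uma | 202

LEFT JOIN keeps every suppliers row; unmatched ones get NULL for shipments columns.
Group by suppliers.id and compute SUM(m.qty). SUM over an all-NULL group is NULL.
  1: ids {8, 9, 22} → SUM(m.qty)=372
  2: ids {14} → SUM(m.qty)=177
  3: ids {6, 21} → SUM(m.qty)=51
  4: ids {11, 17, 37} → SUM(m.qty)=415
  5: ids {10, 15, 25} → SUM(m.qty)=202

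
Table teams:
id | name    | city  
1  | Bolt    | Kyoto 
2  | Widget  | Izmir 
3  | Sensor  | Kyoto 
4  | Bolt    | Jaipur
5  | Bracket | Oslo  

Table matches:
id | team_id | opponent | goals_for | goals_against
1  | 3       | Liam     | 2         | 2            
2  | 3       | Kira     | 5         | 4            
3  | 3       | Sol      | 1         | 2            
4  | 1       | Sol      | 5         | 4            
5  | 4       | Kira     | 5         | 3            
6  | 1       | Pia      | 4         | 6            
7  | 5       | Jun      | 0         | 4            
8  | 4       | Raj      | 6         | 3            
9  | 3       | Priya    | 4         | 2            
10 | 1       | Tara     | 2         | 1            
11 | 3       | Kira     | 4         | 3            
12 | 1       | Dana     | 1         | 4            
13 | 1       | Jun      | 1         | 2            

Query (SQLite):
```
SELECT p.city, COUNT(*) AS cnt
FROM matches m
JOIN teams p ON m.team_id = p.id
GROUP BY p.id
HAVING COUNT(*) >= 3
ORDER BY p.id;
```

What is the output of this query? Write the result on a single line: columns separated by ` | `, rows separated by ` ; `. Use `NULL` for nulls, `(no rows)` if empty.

Join each matches row to its teams via team_id.
Group joined rows by teams.id; compute COUNT(*) per group.
HAVING: keep groups with count ≥ 3.
  1: ids {4, 6, 10, 12, 13} → COUNT(*)=5
  3: ids {1, 2, 3, 9, 11} → COUNT(*)=5
  4: ids {5, 8} → COUNT(*)=2
  5: ids {7} → COUNT(*)=1

Kyoto | 5 ; Kyoto | 5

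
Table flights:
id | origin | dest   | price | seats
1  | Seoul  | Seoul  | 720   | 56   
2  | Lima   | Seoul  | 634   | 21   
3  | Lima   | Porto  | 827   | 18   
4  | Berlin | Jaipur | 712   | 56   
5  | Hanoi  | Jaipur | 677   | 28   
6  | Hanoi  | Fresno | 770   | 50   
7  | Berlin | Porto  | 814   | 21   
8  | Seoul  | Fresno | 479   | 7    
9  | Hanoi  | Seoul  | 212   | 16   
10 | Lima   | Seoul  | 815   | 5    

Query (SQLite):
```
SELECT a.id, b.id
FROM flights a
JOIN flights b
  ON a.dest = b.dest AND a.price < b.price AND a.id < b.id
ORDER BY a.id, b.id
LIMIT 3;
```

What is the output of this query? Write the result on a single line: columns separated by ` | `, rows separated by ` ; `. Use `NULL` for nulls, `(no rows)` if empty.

1 | 10 ; 2 | 10 ; 9 | 10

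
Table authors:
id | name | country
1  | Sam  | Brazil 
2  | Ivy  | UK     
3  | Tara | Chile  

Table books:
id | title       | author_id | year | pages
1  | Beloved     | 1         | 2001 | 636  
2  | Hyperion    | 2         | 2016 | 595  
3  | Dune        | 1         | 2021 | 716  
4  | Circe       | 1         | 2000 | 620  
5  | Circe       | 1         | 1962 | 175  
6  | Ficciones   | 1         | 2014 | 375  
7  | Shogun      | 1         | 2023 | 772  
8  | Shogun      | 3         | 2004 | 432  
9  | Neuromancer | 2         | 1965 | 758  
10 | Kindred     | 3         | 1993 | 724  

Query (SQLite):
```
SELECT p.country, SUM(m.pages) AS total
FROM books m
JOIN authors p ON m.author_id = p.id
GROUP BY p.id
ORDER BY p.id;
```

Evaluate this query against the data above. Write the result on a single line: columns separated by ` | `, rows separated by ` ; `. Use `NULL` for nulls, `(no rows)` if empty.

Brazil | 3294 ; UK | 1353 ; Chile | 1156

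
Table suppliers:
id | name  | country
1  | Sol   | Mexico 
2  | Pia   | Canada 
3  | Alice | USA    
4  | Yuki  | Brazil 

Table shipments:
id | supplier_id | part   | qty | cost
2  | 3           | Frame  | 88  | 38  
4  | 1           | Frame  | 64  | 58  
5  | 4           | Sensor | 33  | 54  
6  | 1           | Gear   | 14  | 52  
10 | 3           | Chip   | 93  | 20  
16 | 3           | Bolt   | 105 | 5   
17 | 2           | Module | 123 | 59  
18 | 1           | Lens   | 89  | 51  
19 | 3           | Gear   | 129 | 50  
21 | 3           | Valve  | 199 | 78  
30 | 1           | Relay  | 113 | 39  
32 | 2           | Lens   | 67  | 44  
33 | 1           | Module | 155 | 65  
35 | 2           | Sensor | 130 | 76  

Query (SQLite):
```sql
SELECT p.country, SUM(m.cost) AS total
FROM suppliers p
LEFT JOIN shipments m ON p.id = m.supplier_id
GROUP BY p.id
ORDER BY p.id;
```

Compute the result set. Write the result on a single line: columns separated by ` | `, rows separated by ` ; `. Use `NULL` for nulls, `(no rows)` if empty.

Mexico | 265 ; Canada | 179 ; USA | 191 ; Brazil | 54

LEFT JOIN keeps every suppliers row; unmatched ones get NULL for shipments columns.
Group by suppliers.id and compute SUM(m.cost). SUM over an all-NULL group is NULL.
  1: ids {4, 6, 18, 30, 33} → SUM(m.cost)=265
  2: ids {17, 32, 35} → SUM(m.cost)=179
  3: ids {2, 10, 16, 19, 21} → SUM(m.cost)=191
  4: ids {5} → SUM(m.cost)=54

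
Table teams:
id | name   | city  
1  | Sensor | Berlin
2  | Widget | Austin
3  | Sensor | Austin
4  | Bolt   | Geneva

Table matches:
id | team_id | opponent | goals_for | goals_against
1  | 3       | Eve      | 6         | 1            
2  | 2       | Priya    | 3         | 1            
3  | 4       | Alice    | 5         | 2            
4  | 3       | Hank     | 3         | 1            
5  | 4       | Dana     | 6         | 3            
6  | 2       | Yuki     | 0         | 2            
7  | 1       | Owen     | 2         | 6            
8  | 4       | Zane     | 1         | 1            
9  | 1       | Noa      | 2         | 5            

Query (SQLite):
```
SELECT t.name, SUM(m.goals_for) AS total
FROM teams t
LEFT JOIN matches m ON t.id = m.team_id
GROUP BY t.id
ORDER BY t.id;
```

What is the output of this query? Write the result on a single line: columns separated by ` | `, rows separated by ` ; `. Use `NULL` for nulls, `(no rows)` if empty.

Sensor | 4 ; Widget | 3 ; Sensor | 9 ; Bolt | 12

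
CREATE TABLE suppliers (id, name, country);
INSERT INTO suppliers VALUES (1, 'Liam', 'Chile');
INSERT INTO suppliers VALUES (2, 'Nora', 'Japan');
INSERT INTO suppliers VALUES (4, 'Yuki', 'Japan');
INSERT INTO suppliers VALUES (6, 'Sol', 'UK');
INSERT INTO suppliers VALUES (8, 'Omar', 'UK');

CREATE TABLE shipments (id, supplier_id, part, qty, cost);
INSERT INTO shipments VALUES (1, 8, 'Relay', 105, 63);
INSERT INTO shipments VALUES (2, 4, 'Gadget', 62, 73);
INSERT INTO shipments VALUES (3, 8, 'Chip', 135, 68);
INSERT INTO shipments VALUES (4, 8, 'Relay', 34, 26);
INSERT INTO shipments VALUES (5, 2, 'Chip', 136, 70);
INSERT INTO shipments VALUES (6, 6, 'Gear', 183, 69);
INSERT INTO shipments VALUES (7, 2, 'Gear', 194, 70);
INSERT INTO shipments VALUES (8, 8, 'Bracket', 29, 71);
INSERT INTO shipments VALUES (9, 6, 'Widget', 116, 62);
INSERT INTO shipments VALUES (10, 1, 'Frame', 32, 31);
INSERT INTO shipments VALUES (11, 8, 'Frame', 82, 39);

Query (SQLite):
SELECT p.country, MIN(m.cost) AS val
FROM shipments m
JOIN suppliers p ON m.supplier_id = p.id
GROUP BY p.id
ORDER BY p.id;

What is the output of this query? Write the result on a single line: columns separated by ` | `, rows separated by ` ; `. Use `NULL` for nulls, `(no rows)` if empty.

Chile | 31 ; Japan | 70 ; Japan | 73 ; UK | 62 ; UK | 26

Join each shipments row to its suppliers via supplier_id.
Group joined rows by suppliers.id; compute MIN(m.cost) per group.
  1: ids {10} → MIN(m.cost)=31
  2: ids {5, 7} → MIN(m.cost)=70
  4: ids {2} → MIN(m.cost)=73
  6: ids {6, 9} → MIN(m.cost)=62
  8: ids {1, 3, 4, 8, 11} → MIN(m.cost)=26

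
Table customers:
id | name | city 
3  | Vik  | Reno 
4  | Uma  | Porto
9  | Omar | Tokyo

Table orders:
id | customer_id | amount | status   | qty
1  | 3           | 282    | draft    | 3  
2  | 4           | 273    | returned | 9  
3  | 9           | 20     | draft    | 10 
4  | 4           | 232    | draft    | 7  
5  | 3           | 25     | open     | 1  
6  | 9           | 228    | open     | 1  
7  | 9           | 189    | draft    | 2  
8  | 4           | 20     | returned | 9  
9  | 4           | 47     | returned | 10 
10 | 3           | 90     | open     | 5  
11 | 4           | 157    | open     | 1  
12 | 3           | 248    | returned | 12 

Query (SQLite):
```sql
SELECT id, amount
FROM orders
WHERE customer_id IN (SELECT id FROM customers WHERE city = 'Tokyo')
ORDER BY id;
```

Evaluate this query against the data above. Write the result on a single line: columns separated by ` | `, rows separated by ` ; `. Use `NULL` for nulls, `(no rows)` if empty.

3 | 20 ; 6 | 228 ; 7 | 189

Inner query: customers.id where city = 'Tokyo'.
Outer: keep orders rows whose customer_id is in that set.
Inner query → {9}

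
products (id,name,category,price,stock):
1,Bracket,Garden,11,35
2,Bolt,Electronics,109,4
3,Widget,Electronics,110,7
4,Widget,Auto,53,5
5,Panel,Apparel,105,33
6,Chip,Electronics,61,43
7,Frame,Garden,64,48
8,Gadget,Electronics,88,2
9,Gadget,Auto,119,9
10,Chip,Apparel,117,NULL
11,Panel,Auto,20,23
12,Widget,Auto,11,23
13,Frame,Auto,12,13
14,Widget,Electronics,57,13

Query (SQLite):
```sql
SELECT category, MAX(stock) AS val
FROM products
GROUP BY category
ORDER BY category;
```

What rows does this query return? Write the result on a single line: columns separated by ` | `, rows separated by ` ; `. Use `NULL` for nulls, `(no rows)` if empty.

Apparel | 33 ; Auto | 23 ; Electronics | 43 ; Garden | 48

Partition products by category; compute MAX(stock) within each group.
  Apparel: ids {5, 10} → MAX(stock)=33
  Auto: ids {4, 9, 11, 12, 13} → MAX(stock)=23
  Electronics: ids {2, 3, 6, 8, 14} → MAX(stock)=43
  Garden: ids {1, 7} → MAX(stock)=48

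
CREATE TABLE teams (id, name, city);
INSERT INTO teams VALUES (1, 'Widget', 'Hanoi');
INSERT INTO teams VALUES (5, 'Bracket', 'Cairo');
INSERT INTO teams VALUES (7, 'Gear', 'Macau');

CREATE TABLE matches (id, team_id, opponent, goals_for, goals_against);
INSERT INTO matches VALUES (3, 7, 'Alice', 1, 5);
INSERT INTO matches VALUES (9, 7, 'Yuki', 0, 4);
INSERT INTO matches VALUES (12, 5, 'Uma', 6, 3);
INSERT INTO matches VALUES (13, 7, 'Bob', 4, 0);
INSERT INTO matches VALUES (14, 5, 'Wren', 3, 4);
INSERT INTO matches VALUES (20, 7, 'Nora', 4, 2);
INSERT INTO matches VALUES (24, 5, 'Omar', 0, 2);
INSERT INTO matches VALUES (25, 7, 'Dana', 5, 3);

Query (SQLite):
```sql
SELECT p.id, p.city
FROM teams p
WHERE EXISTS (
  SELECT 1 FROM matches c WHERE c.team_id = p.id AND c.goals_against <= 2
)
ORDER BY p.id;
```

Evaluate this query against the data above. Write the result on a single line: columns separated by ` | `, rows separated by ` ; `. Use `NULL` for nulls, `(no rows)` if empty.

5 | Cairo ; 7 | Macau

For each teams row, check whether any matches with matching team_id has goals_against <= 2.
Keep rows where that is true.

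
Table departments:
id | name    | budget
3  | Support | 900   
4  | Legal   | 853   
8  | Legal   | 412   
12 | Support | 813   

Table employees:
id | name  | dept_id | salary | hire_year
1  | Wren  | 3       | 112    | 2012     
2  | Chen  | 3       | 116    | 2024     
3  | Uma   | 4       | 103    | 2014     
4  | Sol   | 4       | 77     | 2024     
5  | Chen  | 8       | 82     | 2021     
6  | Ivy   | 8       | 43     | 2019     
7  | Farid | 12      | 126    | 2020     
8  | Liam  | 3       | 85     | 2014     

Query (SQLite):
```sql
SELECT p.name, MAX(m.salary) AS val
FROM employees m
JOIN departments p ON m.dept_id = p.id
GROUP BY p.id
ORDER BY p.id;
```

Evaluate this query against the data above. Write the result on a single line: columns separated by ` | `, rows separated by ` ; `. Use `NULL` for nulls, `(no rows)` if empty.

Join each employees row to its departments via dept_id.
Group joined rows by departments.id; compute MAX(m.salary) per group.
  3: ids {1, 2, 8} → MAX(m.salary)=116
  4: ids {3, 4} → MAX(m.salary)=103
  8: ids {5, 6} → MAX(m.salary)=82
  12: ids {7} → MAX(m.salary)=126

Support | 116 ; Legal | 103 ; Legal | 82 ; Support | 126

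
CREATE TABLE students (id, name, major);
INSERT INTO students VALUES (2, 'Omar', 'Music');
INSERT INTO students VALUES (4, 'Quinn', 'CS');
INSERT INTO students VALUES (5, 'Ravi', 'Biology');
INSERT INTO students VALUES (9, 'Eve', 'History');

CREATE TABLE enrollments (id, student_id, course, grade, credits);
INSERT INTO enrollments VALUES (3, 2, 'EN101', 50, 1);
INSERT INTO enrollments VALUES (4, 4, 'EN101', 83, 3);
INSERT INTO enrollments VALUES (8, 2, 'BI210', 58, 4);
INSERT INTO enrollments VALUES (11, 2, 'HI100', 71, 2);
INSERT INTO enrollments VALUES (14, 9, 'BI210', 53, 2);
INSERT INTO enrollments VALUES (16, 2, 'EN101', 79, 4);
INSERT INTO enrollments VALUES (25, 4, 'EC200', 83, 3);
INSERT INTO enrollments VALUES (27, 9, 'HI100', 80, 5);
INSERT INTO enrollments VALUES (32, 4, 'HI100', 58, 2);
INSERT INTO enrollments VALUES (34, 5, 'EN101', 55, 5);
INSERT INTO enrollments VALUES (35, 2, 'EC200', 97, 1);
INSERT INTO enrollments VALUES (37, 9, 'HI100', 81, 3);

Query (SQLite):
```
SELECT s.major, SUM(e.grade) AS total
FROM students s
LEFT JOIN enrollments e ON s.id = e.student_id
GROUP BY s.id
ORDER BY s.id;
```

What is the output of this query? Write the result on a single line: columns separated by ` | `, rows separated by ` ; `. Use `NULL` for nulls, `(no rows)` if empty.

LEFT JOIN keeps every students row; unmatched ones get NULL for enrollments columns.
Group by students.id and compute SUM(e.grade). SUM over an all-NULL group is NULL.
  2: ids {3, 8, 11, 16, 35} → SUM(e.grade)=355
  4: ids {4, 25, 32} → SUM(e.grade)=224
  5: ids {34} → SUM(e.grade)=55
  9: ids {14, 27, 37} → SUM(e.grade)=214

Music | 355 ; CS | 224 ; Biology | 55 ; History | 214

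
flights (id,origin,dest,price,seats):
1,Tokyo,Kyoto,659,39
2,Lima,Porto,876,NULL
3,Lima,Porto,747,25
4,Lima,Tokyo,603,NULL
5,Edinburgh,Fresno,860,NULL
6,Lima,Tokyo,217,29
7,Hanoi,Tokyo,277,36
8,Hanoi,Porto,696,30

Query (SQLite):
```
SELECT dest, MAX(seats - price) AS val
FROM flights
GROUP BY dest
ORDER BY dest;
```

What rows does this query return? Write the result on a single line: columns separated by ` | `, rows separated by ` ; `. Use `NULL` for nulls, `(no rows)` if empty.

Fresno | NULL ; Kyoto | -620 ; Porto | -666 ; Tokyo | -188

For each row compute seats - price.
Group by dest; take MAX of the expression per group.
  Fresno: ids {5} → MAX(seats - price)=NULL
  Kyoto: ids {1} → MAX(seats - price)=-620
  Porto: ids {2, 3, 8} → MAX(seats - price)=-666
  Tokyo: ids {4, 6, 7} → MAX(seats - price)=-188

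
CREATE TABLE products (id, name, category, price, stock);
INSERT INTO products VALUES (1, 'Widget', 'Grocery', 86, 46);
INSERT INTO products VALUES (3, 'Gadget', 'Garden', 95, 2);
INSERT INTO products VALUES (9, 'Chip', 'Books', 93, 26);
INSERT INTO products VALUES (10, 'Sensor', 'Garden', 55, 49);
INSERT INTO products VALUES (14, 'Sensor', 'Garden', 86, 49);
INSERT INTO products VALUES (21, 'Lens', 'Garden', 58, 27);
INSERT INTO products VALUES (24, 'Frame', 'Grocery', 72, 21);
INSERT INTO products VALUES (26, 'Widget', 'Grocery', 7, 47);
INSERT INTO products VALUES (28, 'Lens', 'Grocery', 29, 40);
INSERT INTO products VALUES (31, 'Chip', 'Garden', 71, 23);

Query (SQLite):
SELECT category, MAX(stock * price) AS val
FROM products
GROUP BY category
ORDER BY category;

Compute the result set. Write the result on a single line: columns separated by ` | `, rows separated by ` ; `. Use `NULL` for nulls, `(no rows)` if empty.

Books | 2418 ; Garden | 4214 ; Grocery | 3956

For each row compute stock * price.
Group by category; take MAX of the expression per group.
  Books: ids {9} → MAX(stock * price)=2418
  Garden: ids {3, 10, 14, 21, 31} → MAX(stock * price)=4214
  Grocery: ids {1, 24, 26, 28} → MAX(stock * price)=3956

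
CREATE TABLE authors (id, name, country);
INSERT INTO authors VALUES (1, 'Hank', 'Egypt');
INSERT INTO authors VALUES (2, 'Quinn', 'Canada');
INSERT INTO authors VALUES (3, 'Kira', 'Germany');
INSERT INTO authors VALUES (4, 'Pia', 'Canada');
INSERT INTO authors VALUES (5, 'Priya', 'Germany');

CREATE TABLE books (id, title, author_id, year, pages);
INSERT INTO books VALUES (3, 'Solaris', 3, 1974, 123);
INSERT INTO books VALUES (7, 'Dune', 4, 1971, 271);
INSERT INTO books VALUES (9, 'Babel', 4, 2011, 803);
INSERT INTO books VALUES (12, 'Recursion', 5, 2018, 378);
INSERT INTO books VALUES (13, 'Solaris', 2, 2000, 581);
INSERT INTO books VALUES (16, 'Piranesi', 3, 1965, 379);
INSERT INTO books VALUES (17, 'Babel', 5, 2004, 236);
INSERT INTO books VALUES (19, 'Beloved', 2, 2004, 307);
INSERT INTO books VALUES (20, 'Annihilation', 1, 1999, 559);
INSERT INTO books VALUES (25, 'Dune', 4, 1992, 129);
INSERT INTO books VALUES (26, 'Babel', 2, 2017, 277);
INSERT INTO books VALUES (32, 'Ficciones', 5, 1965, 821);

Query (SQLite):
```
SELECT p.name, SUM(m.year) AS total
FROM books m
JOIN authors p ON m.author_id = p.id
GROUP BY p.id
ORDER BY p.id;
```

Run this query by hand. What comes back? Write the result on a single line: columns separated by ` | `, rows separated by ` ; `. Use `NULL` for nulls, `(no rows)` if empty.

Hank | 1999 ; Quinn | 6021 ; Kira | 3939 ; Pia | 5974 ; Priya | 5987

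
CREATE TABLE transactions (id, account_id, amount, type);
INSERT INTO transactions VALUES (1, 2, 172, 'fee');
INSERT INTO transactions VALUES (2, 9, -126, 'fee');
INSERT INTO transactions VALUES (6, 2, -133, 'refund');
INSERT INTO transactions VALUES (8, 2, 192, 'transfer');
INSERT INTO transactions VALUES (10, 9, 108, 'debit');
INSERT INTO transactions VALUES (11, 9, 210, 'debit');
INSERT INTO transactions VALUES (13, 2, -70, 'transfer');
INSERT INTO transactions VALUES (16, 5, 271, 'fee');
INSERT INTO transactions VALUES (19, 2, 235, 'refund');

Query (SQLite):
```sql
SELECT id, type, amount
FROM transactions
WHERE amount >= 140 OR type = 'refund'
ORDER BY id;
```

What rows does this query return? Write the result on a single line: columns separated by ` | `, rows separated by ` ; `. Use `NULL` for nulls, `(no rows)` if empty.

1 | fee | 172 ; 6 | refund | -133 ; 8 | transfer | 192 ; 11 | debit | 210 ; 16 | fee | 271 ; 19 | refund | 235

amount >= 140: ids {1, 8, 11, 16, 19}
type = 'refund': ids {6, 19}
Combine with OR.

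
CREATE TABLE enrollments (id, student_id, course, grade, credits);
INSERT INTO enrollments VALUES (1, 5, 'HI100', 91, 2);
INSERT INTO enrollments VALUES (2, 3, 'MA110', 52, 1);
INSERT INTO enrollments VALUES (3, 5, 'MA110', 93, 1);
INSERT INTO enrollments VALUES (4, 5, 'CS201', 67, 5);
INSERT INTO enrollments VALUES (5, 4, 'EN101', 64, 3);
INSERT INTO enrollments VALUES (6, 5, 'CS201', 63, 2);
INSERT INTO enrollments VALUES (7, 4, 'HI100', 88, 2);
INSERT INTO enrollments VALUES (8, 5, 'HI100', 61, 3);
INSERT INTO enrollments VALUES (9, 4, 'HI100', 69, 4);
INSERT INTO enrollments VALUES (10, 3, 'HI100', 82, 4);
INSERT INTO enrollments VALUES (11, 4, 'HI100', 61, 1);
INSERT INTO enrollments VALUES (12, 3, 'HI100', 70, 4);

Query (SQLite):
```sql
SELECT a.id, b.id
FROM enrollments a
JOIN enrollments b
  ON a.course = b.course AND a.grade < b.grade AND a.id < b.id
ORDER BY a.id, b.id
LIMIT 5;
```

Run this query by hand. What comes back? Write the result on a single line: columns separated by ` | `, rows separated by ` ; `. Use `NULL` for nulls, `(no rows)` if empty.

Pairs (a,b) with same course, a.grade < b.grade, a.id < b.id.
course groups: CS201:{4,6} EN101:{5} HI100:{1,7,8,9,10,11,12} MA110:{2,3}
Ordered by (a.id, b.id); first 5.

2 | 3 ; 8 | 9 ; 8 | 10 ; 8 | 12 ; 9 | 10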